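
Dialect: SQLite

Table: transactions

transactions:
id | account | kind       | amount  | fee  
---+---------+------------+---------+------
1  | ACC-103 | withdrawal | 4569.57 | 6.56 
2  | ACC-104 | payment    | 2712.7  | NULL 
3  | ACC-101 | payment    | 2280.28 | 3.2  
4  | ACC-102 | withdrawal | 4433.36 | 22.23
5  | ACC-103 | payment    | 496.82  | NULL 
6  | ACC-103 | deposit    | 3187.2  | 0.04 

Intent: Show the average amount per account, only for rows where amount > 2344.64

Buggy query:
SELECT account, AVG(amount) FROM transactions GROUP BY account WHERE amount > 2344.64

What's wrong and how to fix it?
Bug: Row-level WHERE must come before GROUP BY in the clause order

Fix: Move the WHERE clause before GROUP BY

Corrected query:
SELECT account, AVG(amount) FROM transactions WHERE amount > 2344.64 GROUP BY account

Result:
account | AVG(amount)
--------+------------
ACC-102 | 4433.36    
ACC-103 | 3878.385   
ACC-104 | 2712.7     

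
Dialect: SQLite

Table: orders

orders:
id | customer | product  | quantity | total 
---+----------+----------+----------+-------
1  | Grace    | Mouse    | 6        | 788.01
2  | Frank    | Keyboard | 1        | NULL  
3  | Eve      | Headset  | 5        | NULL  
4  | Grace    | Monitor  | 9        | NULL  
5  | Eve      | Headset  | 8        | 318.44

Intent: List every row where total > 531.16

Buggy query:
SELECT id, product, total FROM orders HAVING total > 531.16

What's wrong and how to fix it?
Bug: HAVING filters the output of aggregation, but this query has no GROUP BY and no aggregate functions, so SQLite rejects it (HAVING clause on a non-aggregate query); the condition here is per row

Fix: Replace HAVING with WHERE since the condition applies to individual rows

Corrected query:
SELECT id, product, total FROM orders WHERE total > 531.16

Result:
id | product | total 
---+---------+-------
1  | Mouse   | 788.01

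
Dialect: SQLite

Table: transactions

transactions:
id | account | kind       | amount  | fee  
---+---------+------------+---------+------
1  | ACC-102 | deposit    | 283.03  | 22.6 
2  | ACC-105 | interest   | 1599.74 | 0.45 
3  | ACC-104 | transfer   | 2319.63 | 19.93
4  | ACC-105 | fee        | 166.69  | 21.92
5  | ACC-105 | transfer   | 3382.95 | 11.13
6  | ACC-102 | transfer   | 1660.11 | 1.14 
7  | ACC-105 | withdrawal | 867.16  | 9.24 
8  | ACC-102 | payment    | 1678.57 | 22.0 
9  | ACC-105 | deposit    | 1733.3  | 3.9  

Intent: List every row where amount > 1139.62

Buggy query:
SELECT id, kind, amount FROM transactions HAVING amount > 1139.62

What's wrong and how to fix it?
Bug: This is a non-aggregate query (no GROUP BY, no aggregates), so in SQLite the HAVING clause is invalid here; a row-level condition belongs in WHERE

Fix: Use WHERE for row-level filtering

Corrected query:
SELECT id, kind, amount FROM transactions WHERE amount > 1139.62

Result:
id | kind     | amount 
---+----------+--------
2  | interest | 1599.74
3  | transfer | 2319.63
5  | transfer | 3382.95
6  | transfer | 1660.11
8  | payment  | 1678.57
9  | deposit  | 1733.3 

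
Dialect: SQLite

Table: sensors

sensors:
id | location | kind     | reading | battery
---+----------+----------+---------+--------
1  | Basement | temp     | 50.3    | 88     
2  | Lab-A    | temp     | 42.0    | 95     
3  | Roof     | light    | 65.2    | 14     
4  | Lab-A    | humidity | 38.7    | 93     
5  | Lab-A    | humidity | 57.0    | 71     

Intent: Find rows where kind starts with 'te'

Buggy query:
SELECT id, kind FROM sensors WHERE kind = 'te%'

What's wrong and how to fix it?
Bug: '=' compares the literal string including the % character; pattern matching needs LIKE

Fix: Replace '=' with LIKE so 'te%' is treated as a pattern

Corrected query:
SELECT id, kind FROM sensors WHERE kind LIKE 'te%'

Result:
id | kind
---+-----
1  | temp
2  | temp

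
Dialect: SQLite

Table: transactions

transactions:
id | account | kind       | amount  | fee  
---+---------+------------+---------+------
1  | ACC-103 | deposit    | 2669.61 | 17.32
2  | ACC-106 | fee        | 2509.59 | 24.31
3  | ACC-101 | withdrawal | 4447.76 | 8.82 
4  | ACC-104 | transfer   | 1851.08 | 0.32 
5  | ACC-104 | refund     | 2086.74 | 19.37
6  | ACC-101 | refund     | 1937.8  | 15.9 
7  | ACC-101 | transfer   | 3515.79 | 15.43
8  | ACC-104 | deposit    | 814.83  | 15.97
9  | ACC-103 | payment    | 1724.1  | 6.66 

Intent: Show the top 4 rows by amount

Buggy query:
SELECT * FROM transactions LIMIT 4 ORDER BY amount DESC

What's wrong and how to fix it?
Bug: LIMIT must come after ORDER BY

Fix: Swap the clauses: ORDER BY first, then LIMIT

Corrected query:
SELECT * FROM transactions ORDER BY amount DESC LIMIT 4

Result:
id | account | kind       | amount  | fee  
---+---------+------------+---------+------
3  | ACC-101 | withdrawal | 4447.76 | 8.82 
7  | ACC-101 | transfer   | 3515.79 | 15.43
1  | ACC-103 | deposit    | 2669.61 | 17.32
2  | ACC-106 | fee        | 2509.59 | 24.31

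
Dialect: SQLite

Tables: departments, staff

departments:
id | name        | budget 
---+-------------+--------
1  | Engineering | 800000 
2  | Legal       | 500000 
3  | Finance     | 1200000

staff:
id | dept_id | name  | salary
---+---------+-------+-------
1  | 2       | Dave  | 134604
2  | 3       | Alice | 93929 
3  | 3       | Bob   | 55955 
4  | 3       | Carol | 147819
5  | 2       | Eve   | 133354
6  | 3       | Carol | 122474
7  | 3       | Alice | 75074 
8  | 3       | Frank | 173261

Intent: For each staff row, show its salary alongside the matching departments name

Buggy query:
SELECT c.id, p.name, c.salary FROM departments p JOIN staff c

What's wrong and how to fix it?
Bug: JOIN with no ON clause produces a cartesian product; every staff row pairs with every departments row

Fix: Specify the join condition linking the foreign key to the parent id

Corrected query:
SELECT c.id, p.name, c.salary FROM departments p JOIN staff c ON c.dept_id = p.id

Result:
id | name    | salary
---+---------+-------
1  | Legal   | 134604
2  | Finance | 93929 
3  | Finance | 55955 
4  | Finance | 147819
5  | Legal   | 133354
6  | Finance | 122474
7  | Finance | 75074 
8  | Finance | 173261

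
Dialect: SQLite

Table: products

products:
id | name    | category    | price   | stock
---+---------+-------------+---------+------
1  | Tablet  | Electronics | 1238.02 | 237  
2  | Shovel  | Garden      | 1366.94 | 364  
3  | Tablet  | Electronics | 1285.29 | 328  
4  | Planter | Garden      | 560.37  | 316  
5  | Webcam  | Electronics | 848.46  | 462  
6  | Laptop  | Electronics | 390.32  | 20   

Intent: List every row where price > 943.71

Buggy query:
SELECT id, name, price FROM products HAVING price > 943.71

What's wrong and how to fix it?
Bug: HAVING filters the output of aggregation, but this query has no GROUP BY and no aggregate functions, so SQLite rejects it (HAVING clause on a non-aggregate query); the condition here is per row

Fix: Replace HAVING with WHERE since the condition applies to individual rows

Corrected query:
SELECT id, name, price FROM products WHERE price > 943.71

Result:
id | name   | price  
---+--------+--------
1  | Tablet | 1238.02
2  | Shovel | 1366.94
3  | Tablet | 1285.29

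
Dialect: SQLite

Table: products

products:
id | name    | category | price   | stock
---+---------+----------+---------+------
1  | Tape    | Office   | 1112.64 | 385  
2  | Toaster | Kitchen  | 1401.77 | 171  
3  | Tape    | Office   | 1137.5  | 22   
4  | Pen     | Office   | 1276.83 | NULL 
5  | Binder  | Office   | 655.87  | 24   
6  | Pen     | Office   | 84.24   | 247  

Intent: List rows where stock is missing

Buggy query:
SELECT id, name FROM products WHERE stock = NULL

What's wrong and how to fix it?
Bug: Comparing to NULL with '=' never matches; NULL = NULL is unknown, not true

Fix: Use IS NULL to test for NULL

Corrected query:
SELECT id, name FROM products WHERE stock IS NULL

Result:
id | name
---+-----
4  | Pen 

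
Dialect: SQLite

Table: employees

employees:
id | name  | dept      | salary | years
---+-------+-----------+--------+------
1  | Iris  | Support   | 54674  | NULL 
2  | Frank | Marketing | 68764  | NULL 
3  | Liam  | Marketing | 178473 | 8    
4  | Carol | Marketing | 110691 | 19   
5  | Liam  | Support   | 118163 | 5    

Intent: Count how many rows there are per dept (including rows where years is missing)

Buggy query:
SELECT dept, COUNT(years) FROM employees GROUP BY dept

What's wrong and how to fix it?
Bug: COUNT(years) skips NULLs, so groups with missing years are undercounted

Fix: Use COUNT(*) to count all rows regardless of NULL

Corrected query:
SELECT dept, COUNT(*) FROM employees GROUP BY dept

Result:
dept      | COUNT(*)
----------+---------
Marketing | 3       
Support   | 2       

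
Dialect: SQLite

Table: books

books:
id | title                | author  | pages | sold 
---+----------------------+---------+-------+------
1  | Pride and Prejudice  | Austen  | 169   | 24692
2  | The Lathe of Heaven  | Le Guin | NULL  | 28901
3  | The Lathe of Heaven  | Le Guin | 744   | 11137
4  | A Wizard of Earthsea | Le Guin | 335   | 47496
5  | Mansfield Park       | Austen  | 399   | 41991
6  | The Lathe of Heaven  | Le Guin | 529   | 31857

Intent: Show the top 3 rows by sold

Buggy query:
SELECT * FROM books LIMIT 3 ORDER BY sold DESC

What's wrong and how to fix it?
Bug: ORDER BY cannot follow LIMIT; LIMIT is the final clause

Fix: Swap the clauses: ORDER BY first, then LIMIT

Corrected query:
SELECT * FROM books ORDER BY sold DESC LIMIT 3

Result:
id | title                | author  | pages | sold 
---+----------------------+---------+-------+------
4  | A Wizard of Earthsea | Le Guin | 335   | 47496
5  | Mansfield Park       | Austen  | 399   | 41991
6  | The Lathe of Heaven  | Le Guin | 529   | 31857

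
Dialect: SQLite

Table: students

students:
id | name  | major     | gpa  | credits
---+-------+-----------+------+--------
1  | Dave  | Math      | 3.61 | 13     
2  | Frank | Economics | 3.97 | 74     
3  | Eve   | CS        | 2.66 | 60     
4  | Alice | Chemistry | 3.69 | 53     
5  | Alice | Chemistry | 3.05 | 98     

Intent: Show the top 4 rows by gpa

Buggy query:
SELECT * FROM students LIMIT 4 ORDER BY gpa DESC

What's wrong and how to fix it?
Bug: LIMIT must come after ORDER BY

Fix: Sort with ORDER BY, then apply LIMIT

Corrected query:
SELECT * FROM students ORDER BY gpa DESC LIMIT 4

Result:
id | name  | major     | gpa  | credits
---+-------+-----------+------+--------
2  | Frank | Economics | 3.97 | 74     
4  | Alice | Chemistry | 3.69 | 53     
1  | Dave  | Math      | 3.61 | 13     
5  | Alice | Chemistry | 3.05 | 98     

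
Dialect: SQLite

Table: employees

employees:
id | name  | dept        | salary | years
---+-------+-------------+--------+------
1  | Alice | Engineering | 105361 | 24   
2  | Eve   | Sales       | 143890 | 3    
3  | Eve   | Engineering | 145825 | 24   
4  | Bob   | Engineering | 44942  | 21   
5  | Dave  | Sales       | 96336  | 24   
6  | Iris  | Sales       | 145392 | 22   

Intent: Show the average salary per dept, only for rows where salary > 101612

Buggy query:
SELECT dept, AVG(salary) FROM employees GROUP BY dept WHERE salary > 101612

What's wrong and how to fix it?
Bug: Row-level WHERE must come before GROUP BY in the clause order

Fix: Place WHERE between FROM and GROUP BY

Corrected query:
SELECT dept, AVG(salary) FROM employees WHERE salary > 101612 GROUP BY dept

Result:
dept        | AVG(salary)
------------+------------
Engineering | 125593     
Sales       | 144641     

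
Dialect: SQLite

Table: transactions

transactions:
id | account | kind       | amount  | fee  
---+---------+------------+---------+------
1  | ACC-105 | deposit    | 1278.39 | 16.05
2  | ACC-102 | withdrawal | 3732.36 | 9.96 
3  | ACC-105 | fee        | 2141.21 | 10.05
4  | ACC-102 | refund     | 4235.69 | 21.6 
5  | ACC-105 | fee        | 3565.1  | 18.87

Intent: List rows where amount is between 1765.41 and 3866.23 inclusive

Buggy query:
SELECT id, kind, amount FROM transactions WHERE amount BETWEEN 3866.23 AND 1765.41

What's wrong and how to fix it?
Bug: BETWEEN expects the lower bound first; with 3866.23 AND 1765.41 the range is empty

Fix: Swap the bounds so the smaller value comes first

Corrected query:
SELECT id, kind, amount FROM transactions WHERE amount BETWEEN 1765.41 AND 3866.23

Result:
id | kind       | amount 
---+------------+--------
2  | withdrawal | 3732.36
3  | fee        | 2141.21
5  | fee        | 3565.1 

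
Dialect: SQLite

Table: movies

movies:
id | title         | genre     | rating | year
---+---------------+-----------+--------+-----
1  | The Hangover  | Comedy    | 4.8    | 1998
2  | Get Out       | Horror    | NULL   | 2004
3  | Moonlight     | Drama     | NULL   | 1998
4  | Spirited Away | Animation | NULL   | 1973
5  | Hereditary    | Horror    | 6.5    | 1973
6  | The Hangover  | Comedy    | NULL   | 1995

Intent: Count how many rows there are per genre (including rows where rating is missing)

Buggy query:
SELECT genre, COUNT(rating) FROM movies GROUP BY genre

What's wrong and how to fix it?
Bug: COUNT(rating) skips NULLs, so groups with missing rating are undercounted

Fix: Replace COUNT(rating) with COUNT(*)

Corrected query:
SELECT genre, COUNT(*) FROM movies GROUP BY genre

Result:
genre     | COUNT(*)
----------+---------
Animation | 1       
Comedy    | 2       
Drama     | 1       
Horror    | 2       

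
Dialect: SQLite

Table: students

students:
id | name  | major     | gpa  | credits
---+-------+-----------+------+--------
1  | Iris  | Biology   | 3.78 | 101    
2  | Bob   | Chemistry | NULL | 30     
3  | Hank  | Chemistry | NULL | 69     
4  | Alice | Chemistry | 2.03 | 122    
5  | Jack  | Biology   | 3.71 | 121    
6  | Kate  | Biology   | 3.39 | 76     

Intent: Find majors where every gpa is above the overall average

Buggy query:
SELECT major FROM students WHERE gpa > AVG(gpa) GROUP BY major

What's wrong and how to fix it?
Bug: WHERE evaluates per row before aggregation, so AVG() is unavailable

Fix: Use a subquery for AVG and a HAVING MIN(...) filter so the condition holds for every row in the group

Corrected query:
SELECT major FROM students GROUP BY major HAVING MIN(gpa) > (SELECT AVG(gpa) FROM students)

Result:
major  
-------
Biology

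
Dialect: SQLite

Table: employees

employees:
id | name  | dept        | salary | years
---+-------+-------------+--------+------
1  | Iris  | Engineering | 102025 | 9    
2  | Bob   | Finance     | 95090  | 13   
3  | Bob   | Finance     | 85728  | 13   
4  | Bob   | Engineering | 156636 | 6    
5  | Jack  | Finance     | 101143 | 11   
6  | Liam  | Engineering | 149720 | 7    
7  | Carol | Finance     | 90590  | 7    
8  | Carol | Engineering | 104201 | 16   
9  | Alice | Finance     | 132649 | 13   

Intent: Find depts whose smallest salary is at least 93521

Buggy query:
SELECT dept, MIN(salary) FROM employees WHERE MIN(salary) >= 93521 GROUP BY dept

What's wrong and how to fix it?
Bug: Aggregates like MIN are computed per group after WHERE runs

Fix: Replace WHERE with HAVING after the GROUP BY

Corrected query:
SELECT dept, MIN(salary) FROM employees GROUP BY dept HAVING MIN(salary) >= 93521

Result:
dept        | MIN(salary)
------------+------------
Engineering | 102025     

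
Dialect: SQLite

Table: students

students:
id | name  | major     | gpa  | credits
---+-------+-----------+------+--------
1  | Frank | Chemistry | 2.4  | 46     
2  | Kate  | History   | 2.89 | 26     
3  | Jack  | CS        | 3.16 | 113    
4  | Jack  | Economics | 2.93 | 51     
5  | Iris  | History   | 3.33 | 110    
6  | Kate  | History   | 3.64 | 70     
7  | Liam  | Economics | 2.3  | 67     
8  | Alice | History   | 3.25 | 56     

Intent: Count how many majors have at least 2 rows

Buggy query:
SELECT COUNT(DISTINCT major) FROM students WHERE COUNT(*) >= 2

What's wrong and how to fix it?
Bug: WHERE filters individual rows, not groups, so a group-level COUNT is invalid there

Fix: Group first with HAVING COUNT(*) >= 2, then COUNT the resulting groups

Corrected query:
SELECT COUNT(*) FROM (SELECT major FROM students GROUP BY major HAVING COUNT(*) >= 2)

Result:
COUNT(*)
--------
2       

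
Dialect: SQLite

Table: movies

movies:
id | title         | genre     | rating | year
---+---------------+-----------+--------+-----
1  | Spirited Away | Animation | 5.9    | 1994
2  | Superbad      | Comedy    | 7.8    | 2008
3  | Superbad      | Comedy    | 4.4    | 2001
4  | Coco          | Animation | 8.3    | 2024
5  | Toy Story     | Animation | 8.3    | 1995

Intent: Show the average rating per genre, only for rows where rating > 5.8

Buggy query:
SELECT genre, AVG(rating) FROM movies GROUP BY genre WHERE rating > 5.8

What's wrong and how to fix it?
Bug: Row-level WHERE must come before GROUP BY in the clause order

Fix: Place WHERE between FROM and GROUP BY

Corrected query:
SELECT genre, AVG(rating) FROM movies WHERE rating > 5.8 GROUP BY genre

Result:
genre     | AVG(rating)
----------+------------
Animation | 7.5        
Comedy    | 7.8        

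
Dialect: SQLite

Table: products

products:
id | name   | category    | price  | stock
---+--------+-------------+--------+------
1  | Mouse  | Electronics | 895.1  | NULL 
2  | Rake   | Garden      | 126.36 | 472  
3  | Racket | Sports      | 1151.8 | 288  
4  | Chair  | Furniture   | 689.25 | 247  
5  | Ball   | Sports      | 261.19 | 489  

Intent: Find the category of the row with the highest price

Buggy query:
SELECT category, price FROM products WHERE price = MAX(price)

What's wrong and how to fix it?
Bug: MAX(price) is an aggregate and cannot be used directly in WHERE

Fix: Wrap MAX in a scalar subquery so WHERE compares against a single value

Corrected query:
SELECT category, price FROM products WHERE price = (SELECT MAX(price) FROM products)

Result:
category | price 
---------+-------
Sports   | 1151.8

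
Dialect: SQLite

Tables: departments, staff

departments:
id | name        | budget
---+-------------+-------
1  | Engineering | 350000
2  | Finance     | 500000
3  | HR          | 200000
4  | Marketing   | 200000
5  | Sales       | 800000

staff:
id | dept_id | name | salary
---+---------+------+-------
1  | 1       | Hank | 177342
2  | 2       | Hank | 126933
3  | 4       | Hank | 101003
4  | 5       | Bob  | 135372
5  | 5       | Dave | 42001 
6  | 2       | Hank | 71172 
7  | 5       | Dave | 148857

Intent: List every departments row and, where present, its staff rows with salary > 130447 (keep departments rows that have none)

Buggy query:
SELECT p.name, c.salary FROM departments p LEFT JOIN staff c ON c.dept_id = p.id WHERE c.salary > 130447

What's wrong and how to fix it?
Bug: A WHERE condition on the right-hand table after LEFT JOIN drops unmatched parents

Fix: Move the right-table condition into the ON clause so unmatched parents are kept

Corrected query:
SELECT p.name, c.salary FROM departments p LEFT JOIN staff c ON c.dept_id = p.id AND c.salary > 130447

Result:
name        | salary
------------+-------
Engineering | 177342
Finance     | NULL  
HR          | NULL  
Marketing   | NULL  
Sales       | 135372
Sales       | 148857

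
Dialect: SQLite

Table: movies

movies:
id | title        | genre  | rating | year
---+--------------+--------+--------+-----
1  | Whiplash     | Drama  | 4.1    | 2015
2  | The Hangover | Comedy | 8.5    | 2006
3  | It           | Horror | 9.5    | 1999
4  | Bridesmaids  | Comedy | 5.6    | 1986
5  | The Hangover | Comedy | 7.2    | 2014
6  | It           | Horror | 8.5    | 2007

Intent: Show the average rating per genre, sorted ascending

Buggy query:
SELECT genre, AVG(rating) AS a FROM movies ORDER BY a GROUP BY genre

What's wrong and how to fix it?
Bug: ORDER BY appears before GROUP BY; SQL clause order requires GROUP BY first

Fix: Reorder: SELECT … FROM … GROUP BY … ORDER BY …

Corrected query:
SELECT genre, AVG(rating) AS a FROM movies GROUP BY genre ORDER BY a

Result:
genre  | a  
-------+----
Drama  | 4.1
Comedy | 7.1
Horror | 9  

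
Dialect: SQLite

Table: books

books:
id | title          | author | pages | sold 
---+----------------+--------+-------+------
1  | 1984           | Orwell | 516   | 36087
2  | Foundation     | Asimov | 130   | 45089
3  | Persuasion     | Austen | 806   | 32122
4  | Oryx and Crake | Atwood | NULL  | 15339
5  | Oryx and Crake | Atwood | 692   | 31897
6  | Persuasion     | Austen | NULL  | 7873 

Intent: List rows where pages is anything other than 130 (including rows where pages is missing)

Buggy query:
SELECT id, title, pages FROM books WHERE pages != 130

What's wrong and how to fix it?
Bug: Inequality against NULL is unknown, not true; rows with NULL are dropped

Fix: Add an explicit OR pages IS NULL to include the missing-value rows

Corrected query:
SELECT id, title, pages FROM books WHERE pages != 130 OR pages IS NULL

Result:
id | title          | pages
---+----------------+------
1  | 1984           | 516  
3  | Persuasion     | 806  
4  | Oryx and Crake | NULL 
5  | Oryx and Crake | 692  
6  | Persuasion     | NULL 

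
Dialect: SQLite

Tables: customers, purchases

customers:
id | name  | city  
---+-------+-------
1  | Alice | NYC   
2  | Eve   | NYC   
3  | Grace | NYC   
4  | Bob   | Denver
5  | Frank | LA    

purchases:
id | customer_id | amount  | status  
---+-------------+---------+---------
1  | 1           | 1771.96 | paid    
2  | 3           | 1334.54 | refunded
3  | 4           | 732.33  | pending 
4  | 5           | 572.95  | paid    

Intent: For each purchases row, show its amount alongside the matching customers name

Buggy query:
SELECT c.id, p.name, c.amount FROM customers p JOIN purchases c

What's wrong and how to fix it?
Bug: Missing join condition: each purchases row is matched to all customers rows instead of just its own

Fix: Add ON c.customer_id = p.id to the JOIN

Corrected query:
SELECT c.id, p.name, c.amount FROM customers p JOIN purchases c ON c.customer_id = p.id

Result:
id | name  | amount 
---+-------+--------
1  | Alice | 1771.96
2  | Grace | 1334.54
3  | Bob   | 732.33 
4  | Frank | 572.95 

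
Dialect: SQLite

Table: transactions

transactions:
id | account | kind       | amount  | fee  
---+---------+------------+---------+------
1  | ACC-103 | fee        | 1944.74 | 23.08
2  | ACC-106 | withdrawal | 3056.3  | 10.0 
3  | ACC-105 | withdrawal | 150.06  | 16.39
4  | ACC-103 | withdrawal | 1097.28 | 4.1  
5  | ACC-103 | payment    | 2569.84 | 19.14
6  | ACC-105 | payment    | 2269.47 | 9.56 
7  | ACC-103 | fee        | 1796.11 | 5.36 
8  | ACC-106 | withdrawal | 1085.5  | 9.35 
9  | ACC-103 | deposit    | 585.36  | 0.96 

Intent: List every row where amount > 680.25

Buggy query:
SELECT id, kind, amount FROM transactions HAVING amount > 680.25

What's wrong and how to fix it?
Bug: This is a non-aggregate query (no GROUP BY, no aggregates), so in SQLite the HAVING clause is invalid here; a row-level condition belongs in WHERE

Fix: Replace HAVING with WHERE since the condition applies to individual rows

Corrected query:
SELECT id, kind, amount FROM transactions WHERE amount > 680.25

Result:
id | kind       | amount 
---+------------+--------
1  | fee        | 1944.74
2  | withdrawal | 3056.3 
4  | withdrawal | 1097.28
5  | payment    | 2569.84
6  | payment    | 2269.47
7  | fee        | 1796.11
8  | withdrawal | 1085.5 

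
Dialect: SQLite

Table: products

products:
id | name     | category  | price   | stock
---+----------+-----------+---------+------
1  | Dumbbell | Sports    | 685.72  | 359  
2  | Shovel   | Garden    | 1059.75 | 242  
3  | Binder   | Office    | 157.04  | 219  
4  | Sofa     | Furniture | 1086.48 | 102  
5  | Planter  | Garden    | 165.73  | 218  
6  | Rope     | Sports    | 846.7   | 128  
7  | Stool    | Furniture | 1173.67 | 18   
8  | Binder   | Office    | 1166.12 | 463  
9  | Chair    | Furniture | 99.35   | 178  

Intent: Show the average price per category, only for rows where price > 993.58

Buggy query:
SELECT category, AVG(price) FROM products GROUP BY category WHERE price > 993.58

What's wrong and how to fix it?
Bug: WHERE cannot follow GROUP BY

Fix: Place WHERE between FROM and GROUP BY

Corrected query:
SELECT category, AVG(price) FROM products WHERE price > 993.58 GROUP BY category

Result:
category  | AVG(price)
----------+-----------
Furniture | 1130.075  
Garden    | 1059.75   
Office    | 1166.12   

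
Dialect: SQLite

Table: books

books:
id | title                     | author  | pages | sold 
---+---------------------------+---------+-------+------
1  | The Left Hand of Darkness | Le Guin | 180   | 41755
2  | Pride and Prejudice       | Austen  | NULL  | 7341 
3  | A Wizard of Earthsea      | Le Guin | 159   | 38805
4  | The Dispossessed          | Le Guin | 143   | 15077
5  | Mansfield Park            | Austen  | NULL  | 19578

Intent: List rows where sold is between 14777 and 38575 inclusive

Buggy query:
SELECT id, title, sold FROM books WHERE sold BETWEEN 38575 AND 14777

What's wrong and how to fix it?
Bug: BETWEEN expects the lower bound first; with 38575 AND 14777 the range is empty

Fix: Write BETWEEN 14777 AND 38575

Corrected query:
SELECT id, title, sold FROM books WHERE sold BETWEEN 14777 AND 38575

Result:
id | title            | sold 
---+------------------+------
4  | The Dispossessed | 15077
5  | Mansfield Park   | 19578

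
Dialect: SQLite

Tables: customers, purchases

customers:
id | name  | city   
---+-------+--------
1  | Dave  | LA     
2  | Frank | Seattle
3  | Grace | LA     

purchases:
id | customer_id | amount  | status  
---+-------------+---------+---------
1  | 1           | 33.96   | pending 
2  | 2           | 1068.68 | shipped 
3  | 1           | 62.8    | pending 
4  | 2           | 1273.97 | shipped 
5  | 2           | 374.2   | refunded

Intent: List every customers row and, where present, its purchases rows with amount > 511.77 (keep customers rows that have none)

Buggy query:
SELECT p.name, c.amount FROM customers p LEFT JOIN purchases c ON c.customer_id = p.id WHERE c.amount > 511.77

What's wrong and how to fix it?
Bug: A WHERE condition on the right-hand table after LEFT JOIN drops unmatched parents

Fix: Put 'c.amount > 511.77' in the JOIN's ON clause instead of WHERE

Corrected query:
SELECT p.name, c.amount FROM customers p LEFT JOIN purchases c ON c.customer_id = p.id AND c.amount > 511.77

Result:
name  | amount 
------+--------
Dave  | NULL   
Frank | 1068.68
Frank | 1273.97
Grace | NULL   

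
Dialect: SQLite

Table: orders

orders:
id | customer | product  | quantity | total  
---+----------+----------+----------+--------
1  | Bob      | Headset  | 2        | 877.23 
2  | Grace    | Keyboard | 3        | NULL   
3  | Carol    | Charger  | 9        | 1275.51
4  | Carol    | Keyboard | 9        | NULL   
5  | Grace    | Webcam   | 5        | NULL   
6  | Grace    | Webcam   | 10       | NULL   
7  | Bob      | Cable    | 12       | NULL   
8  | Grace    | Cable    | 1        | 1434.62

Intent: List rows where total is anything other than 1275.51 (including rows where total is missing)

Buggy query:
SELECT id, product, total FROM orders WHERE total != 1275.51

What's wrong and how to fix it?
Bug: Inequality against NULL is unknown, not true; rows with NULL are dropped

Fix: Add an explicit OR total IS NULL to include the missing-value rows

Corrected query:
SELECT id, product, total FROM orders WHERE total != 1275.51 OR total IS NULL

Result:
id | product  | total  
---+----------+--------
1  | Headset  | 877.23 
2  | Keyboard | NULL   
4  | Keyboard | NULL   
5  | Webcam   | NULL   
6  | Webcam   | NULL   
7  | Cable    | NULL   
8  | Cable    | 1434.62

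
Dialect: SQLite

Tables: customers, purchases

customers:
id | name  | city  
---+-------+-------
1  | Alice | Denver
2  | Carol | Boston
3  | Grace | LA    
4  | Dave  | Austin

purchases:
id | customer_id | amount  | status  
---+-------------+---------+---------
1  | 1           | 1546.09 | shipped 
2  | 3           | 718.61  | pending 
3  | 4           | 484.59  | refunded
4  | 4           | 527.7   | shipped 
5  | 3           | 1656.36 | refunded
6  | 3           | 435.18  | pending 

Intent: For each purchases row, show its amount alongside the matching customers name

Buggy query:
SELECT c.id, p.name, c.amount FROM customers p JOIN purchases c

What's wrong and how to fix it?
Bug: Missing join condition: each purchases row is matched to all customers rows instead of just its own

Fix: Add ON c.customer_id = p.id to the JOIN

Corrected query:
SELECT c.id, p.name, c.amount FROM customers p JOIN purchases c ON c.customer_id = p.id

Result:
id | name  | amount 
---+-------+--------
1  | Alice | 1546.09
2  | Grace | 718.61 
3  | Dave  | 484.59 
4  | Dave  | 527.7  
5  | Grace | 1656.36
6  | Grace | 435.18 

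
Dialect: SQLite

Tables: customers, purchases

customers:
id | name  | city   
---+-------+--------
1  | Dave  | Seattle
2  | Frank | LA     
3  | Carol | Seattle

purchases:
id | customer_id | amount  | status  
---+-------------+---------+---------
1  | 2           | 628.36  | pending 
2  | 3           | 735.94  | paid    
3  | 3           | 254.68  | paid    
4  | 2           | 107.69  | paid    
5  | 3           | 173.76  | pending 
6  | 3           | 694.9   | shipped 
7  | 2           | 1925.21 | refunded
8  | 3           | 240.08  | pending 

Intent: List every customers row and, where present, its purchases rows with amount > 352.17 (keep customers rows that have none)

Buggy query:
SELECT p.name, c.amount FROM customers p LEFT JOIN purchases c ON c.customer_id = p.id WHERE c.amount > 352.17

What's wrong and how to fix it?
Bug: Filtering c.amount in WHERE discards the NULL rows produced by LEFT JOIN, turning it into an inner join

Fix: Put 'c.amount > 352.17' in the JOIN's ON clause instead of WHERE

Corrected query:
SELECT p.name, c.amount FROM customers p LEFT JOIN purchases c ON c.customer_id = p.id AND c.amount > 352.17

Result:
name  | amount 
------+--------
Dave  | NULL   
Frank | 628.36 
Frank | 1925.21
Carol | 694.9  
Carol | 735.94 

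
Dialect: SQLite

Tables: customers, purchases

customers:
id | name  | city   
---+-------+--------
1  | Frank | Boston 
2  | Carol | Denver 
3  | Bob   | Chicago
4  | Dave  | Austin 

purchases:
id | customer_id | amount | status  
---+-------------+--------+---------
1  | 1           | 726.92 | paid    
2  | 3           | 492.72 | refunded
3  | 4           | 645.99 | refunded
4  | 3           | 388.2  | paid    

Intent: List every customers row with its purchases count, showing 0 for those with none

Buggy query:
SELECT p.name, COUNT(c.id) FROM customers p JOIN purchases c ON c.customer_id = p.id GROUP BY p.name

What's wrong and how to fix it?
Bug: INNER JOIN drops customers rows that have no matching purchases rows

Fix: Use LEFT JOIN so parents without children still appear (COUNT(c.id) gives 0)

Corrected query:
SELECT p.name, COUNT(c.id) FROM customers p LEFT JOIN purchases c ON c.customer_id = p.id GROUP BY p.name

Result:
name  | COUNT(c.id)
------+------------
Bob   | 2          
Carol | 0          
Dave  | 1          
Frank | 1          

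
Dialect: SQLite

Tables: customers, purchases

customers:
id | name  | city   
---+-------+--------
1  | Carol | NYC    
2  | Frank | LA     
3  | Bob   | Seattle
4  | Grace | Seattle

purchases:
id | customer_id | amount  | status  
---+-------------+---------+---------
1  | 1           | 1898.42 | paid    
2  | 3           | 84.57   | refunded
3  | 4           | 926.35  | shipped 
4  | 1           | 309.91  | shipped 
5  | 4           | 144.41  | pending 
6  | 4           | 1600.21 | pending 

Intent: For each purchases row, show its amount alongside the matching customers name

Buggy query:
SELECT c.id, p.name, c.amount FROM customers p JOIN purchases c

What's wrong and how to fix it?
Bug: Missing join condition: each purchases row is matched to all customers rows instead of just its own

Fix: Add ON c.customer_id = p.id to the JOIN

Corrected query:
SELECT c.id, p.name, c.amount FROM customers p JOIN purchases c ON c.customer_id = p.id

Result:
id | name  | amount 
---+-------+--------
1  | Carol | 1898.42
2  | Bob   | 84.57  
3  | Grace | 926.35 
4  | Carol | 309.91 
5  | Grace | 144.41 
6  | Grace | 1600.21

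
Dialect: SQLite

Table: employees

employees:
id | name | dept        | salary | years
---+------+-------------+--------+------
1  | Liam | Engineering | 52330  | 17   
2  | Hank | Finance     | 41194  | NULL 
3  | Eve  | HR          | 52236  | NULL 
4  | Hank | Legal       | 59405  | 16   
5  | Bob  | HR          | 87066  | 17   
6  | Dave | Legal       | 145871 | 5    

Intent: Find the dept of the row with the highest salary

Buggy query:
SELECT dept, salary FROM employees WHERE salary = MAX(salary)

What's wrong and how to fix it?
Bug: WHERE is evaluated per row; an aggregate over the whole table isn't defined there

Fix: Use a subquery: WHERE salary = (SELECT MAX(salary) FROM employees)

Corrected query:
SELECT dept, salary FROM employees WHERE salary = (SELECT MAX(salary) FROM employees)

Result:
dept  | salary
------+-------
Legal | 145871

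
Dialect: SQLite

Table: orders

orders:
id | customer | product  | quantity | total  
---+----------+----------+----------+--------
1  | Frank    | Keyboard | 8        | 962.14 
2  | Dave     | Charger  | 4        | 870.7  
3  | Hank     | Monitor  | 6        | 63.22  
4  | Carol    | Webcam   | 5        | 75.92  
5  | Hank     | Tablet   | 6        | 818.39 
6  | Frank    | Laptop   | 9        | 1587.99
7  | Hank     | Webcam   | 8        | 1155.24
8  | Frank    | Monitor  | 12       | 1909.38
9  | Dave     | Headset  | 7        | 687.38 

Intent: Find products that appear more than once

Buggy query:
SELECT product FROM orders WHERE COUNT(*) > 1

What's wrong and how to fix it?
Bug: WHERE can't reference COUNT(*); aggregates are computed after WHERE

Fix: GROUP BY product, then filter groups with HAVING COUNT(*) > 1

Corrected query:
SELECT product FROM orders GROUP BY product HAVING COUNT(*) > 1

Result:
product
-------
Monitor
Webcam 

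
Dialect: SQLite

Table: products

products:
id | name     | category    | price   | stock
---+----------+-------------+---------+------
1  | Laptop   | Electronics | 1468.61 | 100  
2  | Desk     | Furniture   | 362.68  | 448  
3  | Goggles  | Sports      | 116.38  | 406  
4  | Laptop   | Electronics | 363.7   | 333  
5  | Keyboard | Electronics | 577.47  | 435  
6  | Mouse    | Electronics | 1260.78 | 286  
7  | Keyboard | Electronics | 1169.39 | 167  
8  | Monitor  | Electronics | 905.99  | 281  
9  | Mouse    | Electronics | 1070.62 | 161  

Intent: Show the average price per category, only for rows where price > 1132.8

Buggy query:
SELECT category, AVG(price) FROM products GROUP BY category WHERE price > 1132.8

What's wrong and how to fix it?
Bug: WHERE cannot follow GROUP BY

Fix: Move the WHERE clause before GROUP BY

Corrected query:
SELECT category, AVG(price) FROM products WHERE price > 1132.8 GROUP BY category

Result:
category    | AVG(price) 
------------+------------
Electronics | 1299.593333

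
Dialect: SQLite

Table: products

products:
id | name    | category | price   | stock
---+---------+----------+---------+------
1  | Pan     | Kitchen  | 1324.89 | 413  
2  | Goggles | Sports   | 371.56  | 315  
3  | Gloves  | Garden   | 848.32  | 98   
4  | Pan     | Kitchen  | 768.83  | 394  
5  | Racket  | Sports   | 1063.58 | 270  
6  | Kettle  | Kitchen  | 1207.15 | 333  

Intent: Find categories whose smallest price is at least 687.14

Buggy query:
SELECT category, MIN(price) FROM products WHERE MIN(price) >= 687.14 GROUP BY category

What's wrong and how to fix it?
Bug: MIN() in WHERE is a misuse of aggregate

Fix: Use HAVING for the per-group MIN condition

Corrected query:
SELECT category, MIN(price) FROM products GROUP BY category HAVING MIN(price) >= 687.14

Result:
category | MIN(price)
---------+-----------
Garden   | 848.32    
Kitchen  | 768.83    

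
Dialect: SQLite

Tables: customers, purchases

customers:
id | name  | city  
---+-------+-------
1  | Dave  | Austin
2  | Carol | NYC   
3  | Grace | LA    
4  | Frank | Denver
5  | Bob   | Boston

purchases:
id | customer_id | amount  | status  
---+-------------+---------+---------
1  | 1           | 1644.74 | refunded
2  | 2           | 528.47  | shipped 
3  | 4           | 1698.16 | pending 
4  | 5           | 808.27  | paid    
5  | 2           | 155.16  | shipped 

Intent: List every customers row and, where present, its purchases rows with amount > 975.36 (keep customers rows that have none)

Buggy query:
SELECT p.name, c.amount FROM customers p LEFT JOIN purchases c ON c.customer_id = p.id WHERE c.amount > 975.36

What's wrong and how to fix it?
Bug: A WHERE condition on the right-hand table after LEFT JOIN drops unmatched parents

Fix: Move the right-table condition into the ON clause so unmatched parents are kept

Corrected query:
SELECT p.name, c.amount FROM customers p LEFT JOIN purchases c ON c.customer_id = p.id AND c.amount > 975.36

Result:
name  | amount 
------+--------
Dave  | 1644.74
Carol | NULL   
Grace | NULL   
Frank | 1698.16
Bob   | NULL   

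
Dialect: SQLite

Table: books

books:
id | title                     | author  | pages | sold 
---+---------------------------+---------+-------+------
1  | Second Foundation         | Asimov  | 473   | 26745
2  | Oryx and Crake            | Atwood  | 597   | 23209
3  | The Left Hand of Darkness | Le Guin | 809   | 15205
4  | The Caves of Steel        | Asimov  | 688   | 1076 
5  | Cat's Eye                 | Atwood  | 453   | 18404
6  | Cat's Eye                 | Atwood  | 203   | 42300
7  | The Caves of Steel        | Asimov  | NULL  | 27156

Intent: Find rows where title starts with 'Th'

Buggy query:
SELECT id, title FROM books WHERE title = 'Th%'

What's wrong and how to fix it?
Bug: Wildcards only work with LIKE; '=' treats '%' as a literal character

Fix: Replace '=' with LIKE so 'Th%' is treated as a pattern

Corrected query:
SELECT id, title FROM books WHERE title LIKE 'Th%'

Result:
id | title                    
---+--------------------------
3  | The Left Hand of Darkness
4  | The Caves of Steel       
7  | The Caves of Steel       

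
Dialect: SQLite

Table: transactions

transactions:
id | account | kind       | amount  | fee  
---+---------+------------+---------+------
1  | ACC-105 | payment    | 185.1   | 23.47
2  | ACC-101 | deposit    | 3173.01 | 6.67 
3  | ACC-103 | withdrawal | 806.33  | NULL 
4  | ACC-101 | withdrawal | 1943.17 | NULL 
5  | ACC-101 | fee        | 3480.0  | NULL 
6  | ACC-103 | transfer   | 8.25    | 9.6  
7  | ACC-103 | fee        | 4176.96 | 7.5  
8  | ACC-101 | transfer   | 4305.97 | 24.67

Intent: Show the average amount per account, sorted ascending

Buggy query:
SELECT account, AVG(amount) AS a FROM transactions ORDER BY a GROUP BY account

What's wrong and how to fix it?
Bug: GROUP BY must precede ORDER BY

Fix: Move ORDER BY to the end, after GROUP BY

Corrected query:
SELECT account, AVG(amount) AS a FROM transactions GROUP BY account ORDER BY a

Result:
account | a          
--------+------------
ACC-105 | 185.1      
ACC-103 | 1663.846667
ACC-101 | 3225.5375  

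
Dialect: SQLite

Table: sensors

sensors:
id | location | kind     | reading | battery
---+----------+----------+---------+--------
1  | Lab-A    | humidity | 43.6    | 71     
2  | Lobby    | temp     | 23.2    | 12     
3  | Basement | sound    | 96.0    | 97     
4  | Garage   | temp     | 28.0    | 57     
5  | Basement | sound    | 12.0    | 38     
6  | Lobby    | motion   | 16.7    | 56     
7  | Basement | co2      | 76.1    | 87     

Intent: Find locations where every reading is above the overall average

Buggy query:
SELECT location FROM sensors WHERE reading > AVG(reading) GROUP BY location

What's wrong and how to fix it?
Bug: AVG() is an aggregate; it can't sit directly in WHERE

Fix: Use a subquery for AVG and a HAVING MIN(...) filter so the condition holds for every row in the group

Corrected query:
SELECT location FROM sensors GROUP BY location HAVING MIN(reading) > (SELECT AVG(reading) FROM sensors)

Result:
location
--------
Lab-A   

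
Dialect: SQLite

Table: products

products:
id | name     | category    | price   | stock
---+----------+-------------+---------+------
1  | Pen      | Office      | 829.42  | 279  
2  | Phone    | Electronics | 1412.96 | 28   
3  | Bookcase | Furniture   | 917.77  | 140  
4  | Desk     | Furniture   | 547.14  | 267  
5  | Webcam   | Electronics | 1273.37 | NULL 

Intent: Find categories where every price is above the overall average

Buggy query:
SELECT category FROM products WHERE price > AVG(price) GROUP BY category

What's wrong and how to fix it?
Bug: WHERE evaluates per row before aggregation, so AVG() is unavailable

Fix: Use a subquery for AVG and a HAVING MIN(...) filter so the condition holds for every row in the group

Corrected query:
SELECT category FROM products GROUP BY category HAVING MIN(price) > (SELECT AVG(price) FROM products)

Result:
category   
-----------
Electronics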